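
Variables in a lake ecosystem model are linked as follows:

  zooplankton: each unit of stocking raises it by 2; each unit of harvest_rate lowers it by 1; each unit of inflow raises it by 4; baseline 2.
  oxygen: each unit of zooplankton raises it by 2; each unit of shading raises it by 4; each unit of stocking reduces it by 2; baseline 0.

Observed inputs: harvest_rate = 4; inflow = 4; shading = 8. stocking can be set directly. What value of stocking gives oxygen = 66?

stocking = 3

Substituting into the zooplankton equation gives zooplankton = 2*stocking + 14.
This gives oxygen = 2*stocking + 60.
Solve 2*stocking + 60 = 66: stocking = (66 - 60) / 2 = 3.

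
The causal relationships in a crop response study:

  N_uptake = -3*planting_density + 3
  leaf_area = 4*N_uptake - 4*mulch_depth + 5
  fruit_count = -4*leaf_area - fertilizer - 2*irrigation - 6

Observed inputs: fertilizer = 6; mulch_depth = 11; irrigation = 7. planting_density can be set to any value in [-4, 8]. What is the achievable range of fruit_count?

Substituting into the leaf_area equation gives leaf_area = -12*planting_density - 27.
So fruit_count = 48*planting_density + 82.
Linear in planting_density, so extremes are at the endpoints: planting_density = -4 gives fruit_count = -110; planting_density = 8 gives fruit_count = 466.

-110 to 466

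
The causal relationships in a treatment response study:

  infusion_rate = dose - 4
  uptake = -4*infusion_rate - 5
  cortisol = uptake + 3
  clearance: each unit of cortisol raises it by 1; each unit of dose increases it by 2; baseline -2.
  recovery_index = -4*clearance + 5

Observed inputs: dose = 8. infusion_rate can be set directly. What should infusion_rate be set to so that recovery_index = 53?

Intervening on infusion_rate fixes its value directly, overriding its dependence on dose.
Substituting into the cortisol equation gives cortisol = -4*infusion_rate - 2.
So clearance = -4*infusion_rate + 12.
This gives recovery_index = 16*infusion_rate - 43.
Solve 16*infusion_rate - 43 = 53: infusion_rate = (53 + 43) / 16 = 6.

infusion_rate = 6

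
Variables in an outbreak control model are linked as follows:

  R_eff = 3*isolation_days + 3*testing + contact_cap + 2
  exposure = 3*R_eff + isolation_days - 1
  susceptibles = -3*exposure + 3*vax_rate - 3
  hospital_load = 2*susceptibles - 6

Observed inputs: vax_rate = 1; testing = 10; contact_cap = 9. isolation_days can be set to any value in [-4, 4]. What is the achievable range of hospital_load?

Substituting into the R_eff equation gives R_eff = 3*isolation_days + 41.
Substituting into the exposure equation gives exposure = 10*isolation_days + 122.
Substituting into the susceptibles equation gives susceptibles = -30*isolation_days - 366.
Substituting into the hospital_load equation gives hospital_load = -60*isolation_days - 738.
Linear in isolation_days, so extremes are at the endpoints: isolation_days = -4 gives hospital_load = -498; isolation_days = 4 gives hospital_load = -978.

-978 to -498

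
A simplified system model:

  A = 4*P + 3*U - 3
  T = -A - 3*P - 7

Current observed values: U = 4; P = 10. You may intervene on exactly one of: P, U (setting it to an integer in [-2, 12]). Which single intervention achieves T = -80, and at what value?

set U = 2

Intervening on P: T = -7*P - 16. Reaching -80 requires P = 64/7, not an integer.
Intervening on U: with other inputs at their observed values, T = -3*U - 74. Solving for -80 gives U = 2, within [-2, 12].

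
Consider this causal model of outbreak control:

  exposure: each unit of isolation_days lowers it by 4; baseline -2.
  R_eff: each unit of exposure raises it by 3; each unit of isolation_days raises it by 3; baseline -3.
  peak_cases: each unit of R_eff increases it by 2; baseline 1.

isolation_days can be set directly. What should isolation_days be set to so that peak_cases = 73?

Substituting into the R_eff equation gives R_eff = -9*isolation_days - 9.
So peak_cases = -18*isolation_days - 17.
Solve -18*isolation_days - 17 = 73: isolation_days = (73 + 17) / -18 = -5.

isolation_days = -5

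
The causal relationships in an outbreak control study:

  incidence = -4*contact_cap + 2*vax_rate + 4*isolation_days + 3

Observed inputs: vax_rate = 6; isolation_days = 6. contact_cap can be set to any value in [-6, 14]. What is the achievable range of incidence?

Substituting into the incidence equation gives incidence = -4*contact_cap + 39.
Linear in contact_cap, so extremes are at the endpoints: contact_cap = -6 gives incidence = 63; contact_cap = 14 gives incidence = -17.

-17 to 63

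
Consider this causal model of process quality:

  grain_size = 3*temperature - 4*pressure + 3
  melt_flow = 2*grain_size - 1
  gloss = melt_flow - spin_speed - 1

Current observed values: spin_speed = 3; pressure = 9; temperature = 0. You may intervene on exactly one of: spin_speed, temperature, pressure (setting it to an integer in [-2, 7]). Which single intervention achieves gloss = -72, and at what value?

Intervening on spin_speed: with other inputs at their observed values, gloss = -spin_speed - 68. Solving for -72 gives spin_speed = 4, within [-2, 7].
Intervening on temperature: gloss = 6*temperature - 71. Reaching -72 requires temperature = -1/6, not an integer.
Intervening on pressure: gloss = -8*pressure + 1. Reaching -72 requires pressure = 73/8, not an integer.

set spin_speed = 4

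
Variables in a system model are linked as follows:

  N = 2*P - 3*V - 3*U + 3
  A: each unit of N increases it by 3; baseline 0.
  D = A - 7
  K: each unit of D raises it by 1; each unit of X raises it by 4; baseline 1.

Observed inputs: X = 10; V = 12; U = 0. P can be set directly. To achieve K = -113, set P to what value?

P = -8

Substituting into the N equation gives N = 2*P - 33.
Substituting into the A equation gives A = 6*P - 99.
This gives D = 6*P - 106.
Substituting into the K equation gives K = 6*P - 65.
Solve 6*P - 65 = -113: P = (-113 + 65) / 6 = -8.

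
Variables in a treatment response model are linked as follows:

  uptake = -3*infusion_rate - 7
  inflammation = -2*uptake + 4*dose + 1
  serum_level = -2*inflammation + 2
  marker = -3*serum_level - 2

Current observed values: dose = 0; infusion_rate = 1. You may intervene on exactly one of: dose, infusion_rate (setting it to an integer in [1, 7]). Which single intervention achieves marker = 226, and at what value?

Intervening on dose: marker = 24*dose + 118. Reaching 226 requires dose = 9/2, not an integer.
Intervening on infusion_rate: with other inputs at their observed values, marker = 36*infusion_rate + 82. Solving for 226 gives infusion_rate = 4, within [1, 7].

set infusion_rate = 4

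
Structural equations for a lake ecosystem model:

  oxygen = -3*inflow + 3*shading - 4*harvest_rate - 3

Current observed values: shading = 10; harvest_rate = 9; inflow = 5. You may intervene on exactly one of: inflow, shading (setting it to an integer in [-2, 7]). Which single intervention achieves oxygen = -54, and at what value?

set shading = 0

Intervening on inflow: oxygen = -3*inflow - 9. Reaching -54 requires inflow = 15, outside [-2, 7].
Intervening on shading: with other inputs at their observed values, oxygen = 3*shading - 54. Solving for -54 gives shading = 0, within [-2, 7].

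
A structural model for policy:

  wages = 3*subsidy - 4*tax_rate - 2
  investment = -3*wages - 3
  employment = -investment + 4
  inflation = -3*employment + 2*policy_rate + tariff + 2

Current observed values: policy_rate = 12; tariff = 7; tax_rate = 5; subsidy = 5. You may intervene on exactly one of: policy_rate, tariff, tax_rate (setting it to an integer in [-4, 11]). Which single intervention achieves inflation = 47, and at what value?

Intervening on policy_rate: with other inputs at their observed values, inflation = 2*policy_rate + 51. Solving for 47 gives policy_rate = -2, within [-4, 11].
Intervening on tariff: inflation = tariff + 68. Reaching 47 requires tariff = -21, outside [-4, 11].
Intervening on tax_rate: inflation = 36*tax_rate - 105. Reaching 47 requires tax_rate = 38/9, not an integer.

set policy_rate = -2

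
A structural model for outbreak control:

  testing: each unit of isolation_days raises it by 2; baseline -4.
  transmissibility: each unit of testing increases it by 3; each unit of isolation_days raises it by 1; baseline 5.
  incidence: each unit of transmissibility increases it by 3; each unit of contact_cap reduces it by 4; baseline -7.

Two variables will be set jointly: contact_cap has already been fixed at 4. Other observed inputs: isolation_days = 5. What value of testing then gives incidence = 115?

testing = 12

With contact_cap held at 4:
Intervening on testing fixes its value directly, overriding its dependence on isolation_days.
Substituting into the transmissibility equation gives transmissibility = 3*testing + 10.
Substituting into the incidence equation gives incidence = 9*testing + 7.
Solve 9*testing + 7 = 115: testing = (115 - 7) / 9 = 12.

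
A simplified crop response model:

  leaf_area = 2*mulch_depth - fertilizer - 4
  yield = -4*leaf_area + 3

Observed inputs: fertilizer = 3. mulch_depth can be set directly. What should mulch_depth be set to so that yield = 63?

mulch_depth = -4

Substituting into the leaf_area equation gives leaf_area = 2*mulch_depth - 7.
Substituting into the yield equation gives yield = -8*mulch_depth + 31.
Solve -8*mulch_depth + 31 = 63: mulch_depth = (63 - 31) / -8 = -4.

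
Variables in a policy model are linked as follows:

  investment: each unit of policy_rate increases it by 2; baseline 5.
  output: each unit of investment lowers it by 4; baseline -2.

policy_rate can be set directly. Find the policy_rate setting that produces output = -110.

Substituting into the output equation gives output = -8*policy_rate - 22.
Solve -8*policy_rate - 22 = -110: policy_rate = (-110 + 22) / -8 = 11.

policy_rate = 11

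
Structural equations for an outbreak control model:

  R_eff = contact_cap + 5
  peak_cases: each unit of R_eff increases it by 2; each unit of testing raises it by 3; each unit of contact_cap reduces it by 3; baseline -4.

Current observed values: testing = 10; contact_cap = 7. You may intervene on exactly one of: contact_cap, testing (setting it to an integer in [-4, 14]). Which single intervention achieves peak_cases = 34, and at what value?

Intervening on contact_cap: with other inputs at their observed values, peak_cases = -contact_cap + 36. Solving for 34 gives contact_cap = 2, within [-4, 14].
Intervening on testing: peak_cases = 3*testing - 1. Reaching 34 requires testing = 35/3, not an integer.

set contact_cap = 2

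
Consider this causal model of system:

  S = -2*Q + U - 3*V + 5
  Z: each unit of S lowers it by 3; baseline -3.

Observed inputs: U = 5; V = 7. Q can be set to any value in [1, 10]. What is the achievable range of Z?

36 to 90

Substituting into the S equation gives S = -2*Q - 11.
Substituting into the Z equation gives Z = 6*Q + 30.
Linear in Q, so extremes are at the endpoints: Q = 1 gives Z = 36; Q = 10 gives Z = 90.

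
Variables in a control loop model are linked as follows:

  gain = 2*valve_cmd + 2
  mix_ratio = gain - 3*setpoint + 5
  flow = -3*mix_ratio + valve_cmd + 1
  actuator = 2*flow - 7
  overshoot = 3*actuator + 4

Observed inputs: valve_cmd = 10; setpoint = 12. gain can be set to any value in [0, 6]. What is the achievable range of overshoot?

Intervening on gain fixes its value directly, overriding its dependence on valve_cmd.
Substituting into the mix_ratio equation gives mix_ratio = gain - 31.
Substituting into the flow equation gives flow = -3*gain + 104.
This gives actuator = -6*gain + 201.
Substituting into the overshoot equation gives overshoot = -18*gain + 607.
Linear in gain, so extremes are at the endpoints: gain = 0 gives overshoot = 607; gain = 6 gives overshoot = 499.

499 to 607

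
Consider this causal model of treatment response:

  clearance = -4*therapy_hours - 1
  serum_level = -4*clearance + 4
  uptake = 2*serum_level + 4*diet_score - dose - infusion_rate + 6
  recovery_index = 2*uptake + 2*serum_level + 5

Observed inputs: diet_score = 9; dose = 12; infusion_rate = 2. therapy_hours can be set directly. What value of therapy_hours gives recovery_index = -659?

Substituting into the serum_level equation gives serum_level = 16*therapy_hours + 8.
So uptake = 32*therapy_hours + 44.
Substituting into the recovery_index equation gives recovery_index = 96*therapy_hours + 109.
Solve 96*therapy_hours + 109 = -659: therapy_hours = (-659 - 109) / 96 = -8.

therapy_hours = -8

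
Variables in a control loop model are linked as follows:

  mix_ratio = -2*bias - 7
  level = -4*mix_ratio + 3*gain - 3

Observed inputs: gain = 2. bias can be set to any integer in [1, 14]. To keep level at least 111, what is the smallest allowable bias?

Substituting into the level equation gives level = 8*bias + 31.
Require 8*bias + 31 ≥ 111, so bias ≥ 10.
The smallest integer in [1, 14] satisfying this is 10.

bias = 10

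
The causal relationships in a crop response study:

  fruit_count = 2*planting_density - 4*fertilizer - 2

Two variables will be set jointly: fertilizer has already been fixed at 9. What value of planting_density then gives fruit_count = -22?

With fertilizer held at 9:
Substituting into the fruit_count equation gives fruit_count = 2*planting_density - 38.
Solve 2*planting_density - 38 = -22: planting_density = (-22 + 38) / 2 = 8.

planting_density = 8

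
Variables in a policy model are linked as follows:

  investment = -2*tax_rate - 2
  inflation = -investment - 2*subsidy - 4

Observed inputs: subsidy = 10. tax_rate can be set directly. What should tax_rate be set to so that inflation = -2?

tax_rate = 10

Substituting into the inflation equation gives inflation = 2*tax_rate - 22.
Solve 2*tax_rate - 22 = -2: tax_rate = (-2 + 22) / 2 = 10.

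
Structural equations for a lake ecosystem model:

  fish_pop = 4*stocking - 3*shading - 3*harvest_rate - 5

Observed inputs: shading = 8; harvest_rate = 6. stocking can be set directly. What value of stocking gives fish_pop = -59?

Substituting into the fish_pop equation gives fish_pop = 4*stocking - 47.
Solve 4*stocking - 47 = -59: stocking = (-59 + 47) / 4 = -3.

stocking = -3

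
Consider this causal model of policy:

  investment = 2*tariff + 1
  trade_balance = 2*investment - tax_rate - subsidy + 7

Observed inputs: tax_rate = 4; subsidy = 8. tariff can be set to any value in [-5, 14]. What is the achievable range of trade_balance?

-23 to 53

Substituting into the trade_balance equation gives trade_balance = 4*tariff - 3.
Linear in tariff, so extremes are at the endpoints: tariff = -5 gives trade_balance = -23; tariff = 14 gives trade_balance = 53.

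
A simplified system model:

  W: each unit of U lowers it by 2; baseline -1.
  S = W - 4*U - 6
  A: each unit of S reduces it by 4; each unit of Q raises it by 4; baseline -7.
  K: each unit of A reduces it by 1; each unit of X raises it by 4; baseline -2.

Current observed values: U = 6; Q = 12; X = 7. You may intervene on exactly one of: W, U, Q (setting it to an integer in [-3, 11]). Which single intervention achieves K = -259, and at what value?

Intervening on W: K = 4*W - 135. Reaching -259 requires W = -31, outside [-3, 11].
Intervening on U: with other inputs at their observed values, K = -24*U - 43. Solving for -259 gives U = 9, within [-3, 11].
Intervening on Q: K = -4*Q - 139. Reaching -259 requires Q = 30, outside [-3, 11].

set U = 9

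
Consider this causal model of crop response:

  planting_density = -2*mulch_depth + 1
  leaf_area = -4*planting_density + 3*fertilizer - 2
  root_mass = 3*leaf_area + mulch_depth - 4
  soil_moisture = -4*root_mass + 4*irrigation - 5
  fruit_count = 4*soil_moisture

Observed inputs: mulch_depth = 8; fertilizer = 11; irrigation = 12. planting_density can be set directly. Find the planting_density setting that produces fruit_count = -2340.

planting_density = -5

Intervening on planting_density fixes its value directly, overriding its dependence on mulch_depth.
Substituting into the leaf_area equation gives leaf_area = -4*planting_density + 31.
Substituting into the root_mass equation gives root_mass = -12*planting_density + 97.
Substituting into the soil_moisture equation gives soil_moisture = 48*planting_density - 345.
Substituting into the fruit_count equation gives fruit_count = 192*planting_density - 1380.
Solve 192*planting_density - 1380 = -2340: planting_density = (-2340 + 1380) / 192 = -5.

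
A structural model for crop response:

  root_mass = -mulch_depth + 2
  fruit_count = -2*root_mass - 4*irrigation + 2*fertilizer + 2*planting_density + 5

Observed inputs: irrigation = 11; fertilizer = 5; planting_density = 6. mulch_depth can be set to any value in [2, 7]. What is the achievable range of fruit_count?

Substituting into the fruit_count equation gives fruit_count = 2*mulch_depth - 21.
Linear in mulch_depth, so extremes are at the endpoints: mulch_depth = 2 gives fruit_count = -17; mulch_depth = 7 gives fruit_count = -7.

-17 to -7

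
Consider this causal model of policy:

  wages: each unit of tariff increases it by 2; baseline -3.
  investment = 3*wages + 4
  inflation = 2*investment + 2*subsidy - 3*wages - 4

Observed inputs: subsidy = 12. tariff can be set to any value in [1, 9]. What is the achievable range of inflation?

Substituting into the investment equation gives investment = 6*tariff - 5.
Substituting into the inflation equation gives inflation = 6*tariff + 19.
Linear in tariff, so extremes are at the endpoints: tariff = 1 gives inflation = 25; tariff = 9 gives inflation = 73.

25 to 73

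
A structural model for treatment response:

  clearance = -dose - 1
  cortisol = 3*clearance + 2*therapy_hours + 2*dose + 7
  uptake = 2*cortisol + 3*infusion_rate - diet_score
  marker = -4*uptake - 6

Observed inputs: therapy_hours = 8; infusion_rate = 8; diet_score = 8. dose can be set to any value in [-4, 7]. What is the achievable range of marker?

Substituting into the cortisol equation gives cortisol = -dose + 20.
This gives uptake = -2*dose + 56.
Substituting into the marker equation gives marker = 8*dose - 230.
Linear in dose, so extremes are at the endpoints: dose = -4 gives marker = -262; dose = 7 gives marker = -174.

-262 to -174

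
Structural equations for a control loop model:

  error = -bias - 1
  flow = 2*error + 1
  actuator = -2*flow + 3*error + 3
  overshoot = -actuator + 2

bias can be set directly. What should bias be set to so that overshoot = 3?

Substituting into the flow equation gives flow = -2*bias - 1.
Substituting into the actuator equation gives actuator = bias + 2.
This gives overshoot = -bias.
Solve -bias = 3: bias = 3 / -1 = -3.

bias = -3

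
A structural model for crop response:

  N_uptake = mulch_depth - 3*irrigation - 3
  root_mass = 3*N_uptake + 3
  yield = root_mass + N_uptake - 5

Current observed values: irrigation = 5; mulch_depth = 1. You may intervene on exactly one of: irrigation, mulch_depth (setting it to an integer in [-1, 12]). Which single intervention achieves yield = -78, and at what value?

set mulch_depth = -1

Intervening on irrigation: yield = -12*irrigation - 10. Reaching -78 requires irrigation = 17/3, not an integer.
Intervening on mulch_depth: with other inputs at their observed values, yield = 4*mulch_depth - 74. Solving for -78 gives mulch_depth = -1, within [-1, 12].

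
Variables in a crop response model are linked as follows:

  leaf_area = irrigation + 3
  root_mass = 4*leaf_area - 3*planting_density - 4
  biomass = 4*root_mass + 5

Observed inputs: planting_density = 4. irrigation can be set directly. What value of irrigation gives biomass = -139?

Substituting into the root_mass equation gives root_mass = 4*irrigation - 4.
biomass becomes 16*irrigation - 11.
Solve 16*irrigation - 11 = -139: irrigation = (-139 + 11) / 16 = -8.

irrigation = -8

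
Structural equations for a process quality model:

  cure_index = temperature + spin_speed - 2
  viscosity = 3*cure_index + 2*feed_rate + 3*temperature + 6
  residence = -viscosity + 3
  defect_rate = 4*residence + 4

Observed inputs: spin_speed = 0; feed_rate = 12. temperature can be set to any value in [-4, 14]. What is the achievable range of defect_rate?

-416 to 16

Substituting into the cure_index equation gives cure_index = temperature - 2.
Substituting into the viscosity equation gives viscosity = 6*temperature + 24.
Substituting into the residence equation gives residence = -6*temperature - 21.
This gives defect_rate = -24*temperature - 80.
Linear in temperature, so extremes are at the endpoints: temperature = -4 gives defect_rate = 16; temperature = 14 gives defect_rate = -416.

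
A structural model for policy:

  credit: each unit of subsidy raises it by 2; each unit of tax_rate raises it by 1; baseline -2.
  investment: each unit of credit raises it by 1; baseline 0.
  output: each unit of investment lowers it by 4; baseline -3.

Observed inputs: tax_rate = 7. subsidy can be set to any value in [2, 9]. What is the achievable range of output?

Substituting into the credit equation gives credit = 2*subsidy + 5.
Substituting into the investment equation gives investment = 2*subsidy + 5.
Substituting into the output equation gives output = -8*subsidy - 23.
Linear in subsidy, so extremes are at the endpoints: subsidy = 2 gives output = -39; subsidy = 9 gives output = -95.

-95 to -39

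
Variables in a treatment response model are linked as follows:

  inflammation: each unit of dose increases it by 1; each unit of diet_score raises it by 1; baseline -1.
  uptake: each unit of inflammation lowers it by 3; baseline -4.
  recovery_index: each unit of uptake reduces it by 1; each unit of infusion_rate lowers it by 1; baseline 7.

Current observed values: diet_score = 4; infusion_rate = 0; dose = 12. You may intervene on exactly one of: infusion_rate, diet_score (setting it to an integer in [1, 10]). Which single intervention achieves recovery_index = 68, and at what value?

set diet_score = 8

Intervening on infusion_rate: recovery_index = -infusion_rate + 56. Reaching 68 requires infusion_rate = -12, outside [1, 10].
Intervening on diet_score: with other inputs at their observed values, recovery_index = 3*diet_score + 44. Solving for 68 gives diet_score = 8, within [1, 10].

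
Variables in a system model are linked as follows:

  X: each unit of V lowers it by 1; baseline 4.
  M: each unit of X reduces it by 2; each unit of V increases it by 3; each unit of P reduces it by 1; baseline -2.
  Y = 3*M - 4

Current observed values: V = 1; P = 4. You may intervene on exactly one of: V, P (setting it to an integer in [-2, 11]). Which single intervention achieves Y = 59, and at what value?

set V = 7

Intervening on V: with other inputs at their observed values, Y = 15*V - 46. Solving for 59 gives V = 7, within [-2, 11].
Intervening on P: Y = -3*P - 19. Reaching 59 requires P = -26, outside [-2, 11].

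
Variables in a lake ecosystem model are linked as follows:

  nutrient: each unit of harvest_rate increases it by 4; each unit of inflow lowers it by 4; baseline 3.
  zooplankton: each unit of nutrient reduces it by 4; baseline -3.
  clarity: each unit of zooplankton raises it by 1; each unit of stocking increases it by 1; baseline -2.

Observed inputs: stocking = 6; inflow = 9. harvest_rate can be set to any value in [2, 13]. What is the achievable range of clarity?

-75 to 101

Substituting into the nutrient equation gives nutrient = 4*harvest_rate - 33.
zooplankton becomes -16*harvest_rate + 129.
Substituting into the clarity equation gives clarity = -16*harvest_rate + 133.
Linear in harvest_rate, so extremes are at the endpoints: harvest_rate = 2 gives clarity = 101; harvest_rate = 13 gives clarity = -75.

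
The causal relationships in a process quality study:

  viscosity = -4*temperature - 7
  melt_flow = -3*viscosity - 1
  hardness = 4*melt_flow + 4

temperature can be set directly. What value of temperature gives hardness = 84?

temperature = 0

Substituting into the melt_flow equation gives melt_flow = 12*temperature + 20.
So hardness = 48*temperature + 84.
Solve 48*temperature + 84 = 84: temperature = (84 - 84) / 48 = 0.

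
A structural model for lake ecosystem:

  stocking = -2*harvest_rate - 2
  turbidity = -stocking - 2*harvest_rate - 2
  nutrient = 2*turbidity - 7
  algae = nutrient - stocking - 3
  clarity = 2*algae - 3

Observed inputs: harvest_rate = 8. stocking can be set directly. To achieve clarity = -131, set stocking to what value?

stocking = 6

Intervening on stocking fixes its value directly, overriding its dependence on harvest_rate.
Substituting into the turbidity equation gives turbidity = -stocking - 18.
Substituting into the nutrient equation gives nutrient = -2*stocking - 43.
Substituting into the algae equation gives algae = -3*stocking - 46.
So clarity = -6*stocking - 95.
Solve -6*stocking - 95 = -131: stocking = (-131 + 95) / -6 = 6.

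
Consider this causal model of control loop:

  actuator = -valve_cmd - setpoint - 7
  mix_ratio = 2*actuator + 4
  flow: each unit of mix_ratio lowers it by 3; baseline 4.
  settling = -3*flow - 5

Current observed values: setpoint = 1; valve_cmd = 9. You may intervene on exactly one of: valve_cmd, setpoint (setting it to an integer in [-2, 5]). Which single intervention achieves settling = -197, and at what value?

set valve_cmd = 4

Intervening on valve_cmd: with other inputs at their observed values, settling = -18*valve_cmd - 125. Solving for -197 gives valve_cmd = 4, within [-2, 5].
Intervening on setpoint: settling = -18*setpoint - 269. Reaching -197 requires setpoint = -4, outside [-2, 5].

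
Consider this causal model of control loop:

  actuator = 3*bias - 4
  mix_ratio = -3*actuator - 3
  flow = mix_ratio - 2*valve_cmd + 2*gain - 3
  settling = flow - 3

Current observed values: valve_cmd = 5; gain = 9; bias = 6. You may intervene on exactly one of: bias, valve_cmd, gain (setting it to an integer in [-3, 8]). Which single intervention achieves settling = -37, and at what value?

set valve_cmd = 2

Intervening on bias: settling = -9*bias + 11. Reaching -37 requires bias = 16/3, not an integer.
Intervening on valve_cmd: with other inputs at their observed values, settling = -2*valve_cmd - 33. Solving for -37 gives valve_cmd = 2, within [-3, 8].
Intervening on gain: settling = 2*gain - 61. Reaching -37 requires gain = 12, outside [-3, 8].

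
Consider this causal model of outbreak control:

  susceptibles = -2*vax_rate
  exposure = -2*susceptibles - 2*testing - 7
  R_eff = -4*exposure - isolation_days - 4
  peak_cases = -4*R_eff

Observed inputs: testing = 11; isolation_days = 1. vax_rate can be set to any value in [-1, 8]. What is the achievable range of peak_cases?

Substituting into the exposure equation gives exposure = 4*vax_rate - 29.
So R_eff = -16*vax_rate + 111.
peak_cases becomes 64*vax_rate - 444.
Linear in vax_rate, so extremes are at the endpoints: vax_rate = -1 gives peak_cases = -508; vax_rate = 8 gives peak_cases = 68.

-508 to 68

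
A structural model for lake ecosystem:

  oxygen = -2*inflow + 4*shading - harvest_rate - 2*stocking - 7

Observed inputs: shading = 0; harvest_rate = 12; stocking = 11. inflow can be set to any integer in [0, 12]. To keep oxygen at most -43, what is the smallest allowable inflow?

Substituting into the oxygen equation gives oxygen = -2*inflow - 41.
Require -2*inflow - 41 ≤ -43, so inflow ≥ 1.
The smallest integer in [0, 12] satisfying this is 1.

inflow = 1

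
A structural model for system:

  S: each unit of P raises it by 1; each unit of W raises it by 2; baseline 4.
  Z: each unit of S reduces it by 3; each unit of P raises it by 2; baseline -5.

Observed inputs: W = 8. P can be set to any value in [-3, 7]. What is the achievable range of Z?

-72 to -62

Substituting into the S equation gives S = P + 20.
Z becomes -P - 65.
Linear in P, so extremes are at the endpoints: P = -3 gives Z = -62; P = 7 gives Z = -72.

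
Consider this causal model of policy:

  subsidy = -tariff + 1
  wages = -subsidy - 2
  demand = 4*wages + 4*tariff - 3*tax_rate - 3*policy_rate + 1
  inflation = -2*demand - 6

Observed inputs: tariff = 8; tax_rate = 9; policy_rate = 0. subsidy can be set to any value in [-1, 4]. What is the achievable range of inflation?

-10 to 30

Intervening on subsidy fixes its value directly, overriding its dependence on tariff.
Substituting into the demand equation gives demand = -4*subsidy - 2.
Substituting into the inflation equation gives inflation = 8*subsidy - 2.
Linear in subsidy, so extremes are at the endpoints: subsidy = -1 gives inflation = -10; subsidy = 4 gives inflation = 30.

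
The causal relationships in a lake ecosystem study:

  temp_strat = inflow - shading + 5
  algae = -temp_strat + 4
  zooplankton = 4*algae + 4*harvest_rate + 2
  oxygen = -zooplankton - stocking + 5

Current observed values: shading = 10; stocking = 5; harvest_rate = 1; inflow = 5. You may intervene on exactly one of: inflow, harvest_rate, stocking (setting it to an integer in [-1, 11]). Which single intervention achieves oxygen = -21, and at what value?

set stocking = 4

Intervening on inflow: oxygen = 4*inflow - 42. Reaching -21 requires inflow = 21/4, not an integer.
Intervening on harvest_rate: oxygen = -4*harvest_rate - 18. Reaching -21 requires harvest_rate = 3/4, not an integer.
Intervening on stocking: with other inputs at their observed values, oxygen = -stocking - 17. Solving for -21 gives stocking = 4, within [-1, 11].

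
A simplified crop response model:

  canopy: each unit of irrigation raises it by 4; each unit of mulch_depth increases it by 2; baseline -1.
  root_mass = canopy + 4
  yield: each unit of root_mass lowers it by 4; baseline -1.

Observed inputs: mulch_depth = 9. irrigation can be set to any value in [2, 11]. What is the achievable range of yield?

-261 to -117

Substituting into the canopy equation gives canopy = 4*irrigation + 17.
So root_mass = 4*irrigation + 21.
Substituting into the yield equation gives yield = -16*irrigation - 85.
Linear in irrigation, so extremes are at the endpoints: irrigation = 2 gives yield = -117; irrigation = 11 gives yield = -261.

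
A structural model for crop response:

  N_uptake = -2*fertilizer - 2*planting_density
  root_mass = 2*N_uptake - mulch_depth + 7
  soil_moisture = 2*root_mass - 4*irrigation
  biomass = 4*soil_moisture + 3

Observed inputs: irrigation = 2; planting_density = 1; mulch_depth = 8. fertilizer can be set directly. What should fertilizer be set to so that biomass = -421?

fertilizer = 11

Substituting into the N_uptake equation gives N_uptake = -2*fertilizer - 2.
root_mass becomes -4*fertilizer - 5.
Substituting into the soil_moisture equation gives soil_moisture = -8*fertilizer - 18.
This gives biomass = -32*fertilizer - 69.
Solve -32*fertilizer - 69 = -421: fertilizer = (-421 + 69) / -32 = 11.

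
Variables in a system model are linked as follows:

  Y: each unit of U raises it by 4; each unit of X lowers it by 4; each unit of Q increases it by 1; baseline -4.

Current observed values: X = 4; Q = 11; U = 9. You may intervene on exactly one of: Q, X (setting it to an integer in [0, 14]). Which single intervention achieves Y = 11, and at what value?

Intervening on Q: Y = Q + 16. Reaching 11 requires Q = -5, outside [0, 14].
Intervening on X: with other inputs at their observed values, Y = -4*X + 43. Solving for 11 gives X = 8, within [0, 14].

set X = 8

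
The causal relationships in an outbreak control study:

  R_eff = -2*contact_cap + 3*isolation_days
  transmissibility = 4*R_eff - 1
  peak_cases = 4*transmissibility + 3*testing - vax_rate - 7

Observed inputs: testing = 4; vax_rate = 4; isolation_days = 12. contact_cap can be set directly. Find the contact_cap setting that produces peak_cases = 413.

Substituting into the R_eff equation gives R_eff = -2*contact_cap + 36.
Substituting into the transmissibility equation gives transmissibility = -8*contact_cap + 143.
So peak_cases = -32*contact_cap + 573.
Solve -32*contact_cap + 573 = 413: contact_cap = (413 - 573) / -32 = 5.

contact_cap = 5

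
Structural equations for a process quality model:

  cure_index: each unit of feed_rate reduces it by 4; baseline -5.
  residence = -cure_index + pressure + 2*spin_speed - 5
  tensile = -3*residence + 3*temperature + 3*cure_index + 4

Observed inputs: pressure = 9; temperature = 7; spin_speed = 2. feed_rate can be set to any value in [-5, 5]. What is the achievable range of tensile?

Substituting into the residence equation gives residence = 4*feed_rate + 13.
Substituting into the tensile equation gives tensile = -24*feed_rate - 29.
Linear in feed_rate, so extremes are at the endpoints: feed_rate = -5 gives tensile = 91; feed_rate = 5 gives tensile = -149.

-149 to 91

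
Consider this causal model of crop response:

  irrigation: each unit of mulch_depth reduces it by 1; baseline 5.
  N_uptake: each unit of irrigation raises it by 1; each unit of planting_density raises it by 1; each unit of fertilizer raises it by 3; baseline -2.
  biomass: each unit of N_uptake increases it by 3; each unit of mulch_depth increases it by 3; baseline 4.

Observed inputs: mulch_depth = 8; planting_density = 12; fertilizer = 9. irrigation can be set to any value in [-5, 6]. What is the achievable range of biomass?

Intervening on irrigation fixes its value directly, overriding its dependence on mulch_depth.
Substituting into the N_uptake equation gives N_uptake = irrigation + 37.
Substituting into the biomass equation gives biomass = 3*irrigation + 139.
Linear in irrigation, so extremes are at the endpoints: irrigation = -5 gives biomass = 124; irrigation = 6 gives biomass = 157.

124 to 157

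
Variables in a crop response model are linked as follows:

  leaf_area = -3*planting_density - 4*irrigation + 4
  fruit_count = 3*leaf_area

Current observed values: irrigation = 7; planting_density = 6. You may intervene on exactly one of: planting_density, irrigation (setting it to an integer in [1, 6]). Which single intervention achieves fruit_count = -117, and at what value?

Intervening on planting_density: with other inputs at their observed values, fruit_count = -9*planting_density - 72. Solving for -117 gives planting_density = 5, within [1, 6].
Intervening on irrigation: fruit_count = -12*irrigation - 42. Reaching -117 requires irrigation = 25/4, not an integer.

set planting_density = 5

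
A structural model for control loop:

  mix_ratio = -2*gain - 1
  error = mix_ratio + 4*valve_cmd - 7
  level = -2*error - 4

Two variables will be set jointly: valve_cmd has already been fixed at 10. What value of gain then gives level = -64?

gain = 1

With valve_cmd held at 10:
Substituting into the error equation gives error = -2*gain + 32.
Substituting into the level equation gives level = 4*gain - 68.
Solve 4*gain - 68 = -64: gain = (-64 + 68) / 4 = 1.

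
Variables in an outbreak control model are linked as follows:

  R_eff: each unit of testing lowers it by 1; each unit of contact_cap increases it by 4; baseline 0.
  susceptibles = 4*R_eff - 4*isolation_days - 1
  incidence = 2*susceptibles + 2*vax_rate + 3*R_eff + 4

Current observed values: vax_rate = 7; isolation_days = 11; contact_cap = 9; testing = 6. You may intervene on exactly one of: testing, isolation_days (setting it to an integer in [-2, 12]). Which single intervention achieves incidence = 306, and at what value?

set isolation_days = 5

Intervening on testing: incidence = -11*testing + 324. Reaching 306 requires testing = 18/11, not an integer.
Intervening on isolation_days: with other inputs at their observed values, incidence = -8*isolation_days + 346. Solving for 306 gives isolation_days = 5, within [-2, 12].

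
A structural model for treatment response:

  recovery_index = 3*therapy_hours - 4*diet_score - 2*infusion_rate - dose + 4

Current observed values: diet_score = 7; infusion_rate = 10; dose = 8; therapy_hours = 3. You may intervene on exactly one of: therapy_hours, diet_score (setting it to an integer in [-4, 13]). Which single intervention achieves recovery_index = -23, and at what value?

Intervening on therapy_hours: recovery_index = 3*therapy_hours - 52. Reaching -23 requires therapy_hours = 29/3, not an integer.
Intervening on diet_score: with other inputs at their observed values, recovery_index = -4*diet_score - 15. Solving for -23 gives diet_score = 2, within [-4, 13].

set diet_score = 2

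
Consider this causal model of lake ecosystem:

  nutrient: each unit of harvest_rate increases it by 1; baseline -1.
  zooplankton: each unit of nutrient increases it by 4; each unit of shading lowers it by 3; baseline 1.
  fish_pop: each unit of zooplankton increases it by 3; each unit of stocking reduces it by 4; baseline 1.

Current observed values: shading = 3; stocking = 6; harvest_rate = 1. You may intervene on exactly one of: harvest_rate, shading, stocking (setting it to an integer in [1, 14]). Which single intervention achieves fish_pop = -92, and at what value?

set shading = 8

Intervening on harvest_rate: fish_pop = 12*harvest_rate - 59. Reaching -92 requires harvest_rate = -11/4, not an integer.
Intervening on shading: with other inputs at their observed values, fish_pop = -9*shading - 20. Solving for -92 gives shading = 8, within [1, 14].
Intervening on stocking: fish_pop = -4*stocking - 23. Reaching -92 requires stocking = 69/4, not an integer.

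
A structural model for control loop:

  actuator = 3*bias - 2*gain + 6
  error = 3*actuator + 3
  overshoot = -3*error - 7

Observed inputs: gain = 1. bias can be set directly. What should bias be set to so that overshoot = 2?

bias = -2

Substituting into the actuator equation gives actuator = 3*bias + 4.
So error = 9*bias + 15.
Substituting into the overshoot equation gives overshoot = -27*bias - 52.
Solve -27*bias - 52 = 2: bias = (2 + 52) / -27 = -2.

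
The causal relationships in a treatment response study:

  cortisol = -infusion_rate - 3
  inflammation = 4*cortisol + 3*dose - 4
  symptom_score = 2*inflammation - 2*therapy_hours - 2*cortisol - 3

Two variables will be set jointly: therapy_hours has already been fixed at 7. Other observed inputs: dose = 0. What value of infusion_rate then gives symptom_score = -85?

infusion_rate = 7

With therapy_hours held at 7:
Substituting into the inflammation equation gives inflammation = -4*infusion_rate - 16.
So symptom_score = -6*infusion_rate - 43.
Solve -6*infusion_rate - 43 = -85: infusion_rate = (-85 + 43) / -6 = 7.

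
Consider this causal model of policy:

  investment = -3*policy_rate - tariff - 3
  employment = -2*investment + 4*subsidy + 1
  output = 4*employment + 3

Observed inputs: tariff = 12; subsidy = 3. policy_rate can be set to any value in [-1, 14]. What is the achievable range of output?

151 to 511

Substituting into the investment equation gives investment = -3*policy_rate - 15.
Substituting into the employment equation gives employment = 6*policy_rate + 43.
This gives output = 24*policy_rate + 175.
Linear in policy_rate, so extremes are at the endpoints: policy_rate = -1 gives output = 151; policy_rate = 14 gives output = 511.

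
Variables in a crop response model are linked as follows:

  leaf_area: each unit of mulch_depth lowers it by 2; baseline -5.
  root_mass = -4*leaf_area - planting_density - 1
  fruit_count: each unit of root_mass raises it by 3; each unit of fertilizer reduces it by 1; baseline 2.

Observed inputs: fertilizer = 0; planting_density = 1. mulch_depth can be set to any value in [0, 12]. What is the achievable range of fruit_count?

Substituting into the root_mass equation gives root_mass = 8*mulch_depth + 18.
Substituting into the fruit_count equation gives fruit_count = 24*mulch_depth + 56.
Linear in mulch_depth, so extremes are at the endpoints: mulch_depth = 0 gives fruit_count = 56; mulch_depth = 12 gives fruit_count = 344.

56 to 344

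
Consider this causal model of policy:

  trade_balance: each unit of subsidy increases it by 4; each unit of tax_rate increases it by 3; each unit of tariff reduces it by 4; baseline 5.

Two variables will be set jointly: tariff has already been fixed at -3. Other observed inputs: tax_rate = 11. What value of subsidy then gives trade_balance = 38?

subsidy = -3

With tariff held at -3:
Substituting into the trade_balance equation gives trade_balance = 4*subsidy + 50.
Solve 4*subsidy + 50 = 38: subsidy = (38 - 50) / 4 = -3.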